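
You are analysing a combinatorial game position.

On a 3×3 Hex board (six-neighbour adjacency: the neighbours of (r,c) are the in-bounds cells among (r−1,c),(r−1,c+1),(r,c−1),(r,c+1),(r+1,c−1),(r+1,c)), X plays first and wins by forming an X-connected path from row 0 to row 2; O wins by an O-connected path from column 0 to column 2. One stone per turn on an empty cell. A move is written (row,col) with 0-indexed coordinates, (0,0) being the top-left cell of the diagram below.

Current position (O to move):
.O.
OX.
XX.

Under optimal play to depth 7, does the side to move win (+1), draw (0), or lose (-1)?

value(.O./OX./XX., O) = +1

ply 1, O at .O./OX./XX. | (0,0)=-1→OO./OX./XX.; (0,2)=+1→.OO/OX./XX.*; (1,2)=-1→.O./OXO/XX.; (2,2)=-1→.O./OX./XXO
ply 2: .OO/OX./XX. is terminal -1 (X); from .O./OX./XX. depth 7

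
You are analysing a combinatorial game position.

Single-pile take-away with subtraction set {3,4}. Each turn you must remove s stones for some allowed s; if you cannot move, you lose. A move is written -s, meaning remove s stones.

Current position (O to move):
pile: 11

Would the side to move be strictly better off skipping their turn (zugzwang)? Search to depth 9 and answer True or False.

[11] O move#1: -3:+1/8*, -4:+1/7
[8] X move#2: -3:-1/5*, -4:-1/4
[5] O move#3: -3:+1/2*, -4:+1/1
[2] end (terminal -1, X#4); searched 11 to 9
suppose O passes — search the same position with X to move:
pass> [11] X move#1: -3:+1/8*, -4:+1/7
pass> [8] O move#2: -3:-1/5*, -4:-1/4
pass> [5] X move#3: -3:+1/2*, -4:+1/1
pass> [2] end (terminal -1, O#4); searched 11 to 9
for O: play +1, pass -1

zugzwang(11, O) = False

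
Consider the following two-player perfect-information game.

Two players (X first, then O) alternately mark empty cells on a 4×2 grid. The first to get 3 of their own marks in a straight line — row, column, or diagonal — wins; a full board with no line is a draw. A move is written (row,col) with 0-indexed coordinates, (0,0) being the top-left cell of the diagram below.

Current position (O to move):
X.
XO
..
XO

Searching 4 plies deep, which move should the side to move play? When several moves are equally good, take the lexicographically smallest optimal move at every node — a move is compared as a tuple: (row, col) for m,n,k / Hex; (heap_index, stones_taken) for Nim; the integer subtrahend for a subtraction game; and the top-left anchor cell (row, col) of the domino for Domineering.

p1 O@[X./XO/../XO]: (0,1)[XO/XO/../XO]-1 (2,0)[X./XO/O./XO]+0 (2,1)[X./XO/.O/XO]+1*
p2 X@[X./XO/.O/XO] terminal -1; root [X./XO/../XO] d4

O's best at [X./XO/../XO]: (2,1)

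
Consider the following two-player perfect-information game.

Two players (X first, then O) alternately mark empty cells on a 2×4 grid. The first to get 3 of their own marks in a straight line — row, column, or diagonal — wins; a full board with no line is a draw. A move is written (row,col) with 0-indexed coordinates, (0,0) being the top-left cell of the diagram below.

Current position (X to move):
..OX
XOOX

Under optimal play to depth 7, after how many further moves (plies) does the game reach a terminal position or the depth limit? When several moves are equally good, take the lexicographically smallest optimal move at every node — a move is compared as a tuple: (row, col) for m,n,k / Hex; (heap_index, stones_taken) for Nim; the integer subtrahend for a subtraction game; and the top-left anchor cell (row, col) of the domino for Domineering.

PV length from [..OX/XOOX]: 2 plies

[..OX/XOOX] X move#1: (0,0):+0/X.OX/XOOX*, (0,1):+0/.XOX/XOOX
[X.OX/XOOX] O move#2: (0,1):+0/XOOX/XOOX*
[XOOX/XOOX] end (terminal +0, X#3); searched ..OX/XOOX to 7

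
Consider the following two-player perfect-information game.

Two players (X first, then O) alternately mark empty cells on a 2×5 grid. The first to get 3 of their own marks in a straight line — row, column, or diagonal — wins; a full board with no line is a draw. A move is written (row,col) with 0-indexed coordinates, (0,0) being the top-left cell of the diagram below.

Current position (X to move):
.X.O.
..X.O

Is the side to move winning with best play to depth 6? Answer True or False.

ply 1, X at .X.O./..X.O | (0,0)=+0→XX.O./..X.O; (0,2)=+1→.XXO./..X.O*; (0,4)=+0→.X.OX/..X.O; (1,0)=+0→.X.O./X.X.O; (1,1)=+1→.X.O./.XX.O; (1,3)=+0→.X.O./..XXO
ply 2, O at .XXO./..X.O | (0,0)=-1→OXXO./..X.O*; (0,4)=-1→.XXOO/..X.O; (1,0)=-1→.XXO./O.X.O; (1,1)=-1→.XXO./.OX.O; (1,3)=-1→.XXO./..XOO
ply 3, X at OXXO./..X.O | (0,4)=+0→OXXOX/..X.O; (1,0)=+0→OXXO./X.X.O; (1,1)=+1→OXXO./.XX.O*; (1,3)=+0→OXXO./..XXO
ply 4, O at OXXO./.XX.O | (0,4)=-1→OXXOO/.XX.O*; (1,0)=-1→OXXO./OXX.O; (1,3)=-1→OXXO./.XXOO
ply 5, X at OXXOO/.XX.O | (1,0)=+1→OXXOO/XXX.O*; (1,3)=+1→OXXOO/.XXXO
ply 6: OXXOO/XXX.O is terminal -1 (O); from .X.O./..X.O depth 6

X winning at [.X.O./..X.O]: True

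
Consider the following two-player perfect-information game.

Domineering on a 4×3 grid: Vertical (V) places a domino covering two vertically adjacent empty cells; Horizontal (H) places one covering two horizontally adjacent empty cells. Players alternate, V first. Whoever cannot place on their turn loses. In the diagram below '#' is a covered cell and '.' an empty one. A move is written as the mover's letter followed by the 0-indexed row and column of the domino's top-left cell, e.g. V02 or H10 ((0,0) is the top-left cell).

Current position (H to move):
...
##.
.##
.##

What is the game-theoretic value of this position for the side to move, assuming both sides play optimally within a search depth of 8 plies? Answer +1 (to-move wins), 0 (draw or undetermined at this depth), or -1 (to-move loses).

[.../##./.##/.##] H move#1: H00:-1/##./##./.##/.##*, H01:-1/.##/##./.##/.##
[##./##./.##/.##] V move#2: V02:+1/###/###/.##/.##*, V20:+1/##./##./###/###
[###/###/.##/.##] end (terminal -1, H#3); searched .../##./.##/.## to 8

value(.../##./.##/.##, H) = -1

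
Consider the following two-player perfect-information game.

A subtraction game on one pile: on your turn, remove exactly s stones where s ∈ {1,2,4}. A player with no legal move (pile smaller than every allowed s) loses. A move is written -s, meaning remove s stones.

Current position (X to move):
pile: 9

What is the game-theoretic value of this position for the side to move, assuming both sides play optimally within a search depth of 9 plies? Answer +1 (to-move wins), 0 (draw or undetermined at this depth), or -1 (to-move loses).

value(9, X) = -1

p1 X@[9]: -1[8]-1* -2[7]-1 -4[5]-1
p2 O@[8]: -1[7]-1 -2[6]+1* -4[4]-1
p3 X@[6]: -1[5]-1* -2[4]-1 -4[2]-1
p4 O@[5]: -1[4]-1 -2[3]+1* -4[1]-1
p5 X@[3]: -1[2]-1* -2[1]-1
p6 O@[2]: -1[1]-1 -2[0]+1*
p7 X@[0] terminal -1; root [9] d9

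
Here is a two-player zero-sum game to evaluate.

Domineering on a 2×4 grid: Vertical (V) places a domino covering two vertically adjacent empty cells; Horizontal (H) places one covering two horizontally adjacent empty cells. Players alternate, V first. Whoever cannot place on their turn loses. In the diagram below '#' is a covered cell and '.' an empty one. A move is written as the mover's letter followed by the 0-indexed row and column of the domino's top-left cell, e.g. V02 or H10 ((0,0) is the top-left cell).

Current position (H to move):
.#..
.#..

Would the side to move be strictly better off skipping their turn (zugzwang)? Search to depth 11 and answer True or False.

ply 1, H at .#../.#.. | H02=+1→.###/.#..*; H12=+1→.#../.###
ply 2, V at .###/.#.. | V00=-1→####/##..*
ply 3, H at ####/##.. | H12=+1→####/####*
ply 4: ####/#### is terminal -1 (V); from .#../.#.. depth 11
if H skipped the turn, V would face:
~ ply 1, V at .#../.#.. | V00=-1→##../##..; V02=+1→.##./.##.*; V03=+1→.#.#/.#.#
~ ply 2: .##./.##. is terminal -1 (H); from .#../.#.. depth 11
compare (H): move=+1 vs pass=-1

zugzwang(.#../.#.., H) = False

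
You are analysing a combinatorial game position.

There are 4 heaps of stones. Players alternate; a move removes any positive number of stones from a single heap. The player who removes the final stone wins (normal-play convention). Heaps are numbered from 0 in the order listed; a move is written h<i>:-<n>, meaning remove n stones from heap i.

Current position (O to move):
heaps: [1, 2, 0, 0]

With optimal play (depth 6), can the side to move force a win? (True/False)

ply 1, O at (1,2,0,0) | h0:-1=-1→(0,2,0,0); h1:-1=+1→(1,1,0,0)*; h1:-2=-1→(1,0,0,0)
ply 2, X at (1,1,0,0) | h0:-1=-1→(0,1,0,0)*; h1:-1=-1→(1,0,0,0)
ply 3, O at (0,1,0,0) | h1:-1=+1→(0,0,0,0)*
ply 4: (0,0,0,0) is terminal -1 (X); from (1,2,0,0) depth 6

O winning at [(1,2,0,0)]: True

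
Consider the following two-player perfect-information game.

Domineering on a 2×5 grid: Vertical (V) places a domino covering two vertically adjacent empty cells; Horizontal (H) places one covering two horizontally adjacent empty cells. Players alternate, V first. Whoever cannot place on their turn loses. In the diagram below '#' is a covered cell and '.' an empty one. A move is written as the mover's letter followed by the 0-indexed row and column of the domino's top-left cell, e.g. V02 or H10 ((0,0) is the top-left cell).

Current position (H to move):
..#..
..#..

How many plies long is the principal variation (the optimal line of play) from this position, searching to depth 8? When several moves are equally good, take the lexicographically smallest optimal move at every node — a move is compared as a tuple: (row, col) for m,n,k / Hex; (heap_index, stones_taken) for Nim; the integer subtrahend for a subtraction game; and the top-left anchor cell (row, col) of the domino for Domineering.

PV length from [..#../..#..]: 4 plies

[..#../..#..] H move#1: H00:-1/###../..#..*, H03:-1/..###/..#.., H10:-1/..#../###.., H13:-1/..#../..###
[###../..#..] V move#2: V03:+1/####./..##.*, V04:+1/###.#/..#.#
[####./..##.] H move#3: H10:-1/####./####.*
[####./####.] V move#4: V04:+1/#####/#####*
[#####/#####] end (terminal -1, H#5); searched ..#../..#.. to 8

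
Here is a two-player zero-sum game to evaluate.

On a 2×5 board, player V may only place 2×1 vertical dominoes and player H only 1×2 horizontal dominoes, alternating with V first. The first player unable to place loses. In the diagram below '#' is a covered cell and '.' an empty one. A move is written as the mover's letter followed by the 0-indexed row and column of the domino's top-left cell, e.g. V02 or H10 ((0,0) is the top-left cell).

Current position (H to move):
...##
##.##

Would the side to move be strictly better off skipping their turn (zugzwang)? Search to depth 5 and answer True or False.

p1 H@[...##/##.##]: H00[##.##/##.##]-1 H01[.####/##.##]+1*
p2 V@[.####/##.##] terminal -1; root [...##/##.##] d5
suppose H passes — search the same position with V to move:
pass> p1 V@[...##/##.##]: V02[..###/#####]-1*
pass> p2 H@[..###/#####]: H00[#####/#####]+1*
pass> p3 V@[#####/#####] terminal -1; root [...##/##.##] d5
for H: play +1, pass +1

zugzwang(...##/##.##, H) = False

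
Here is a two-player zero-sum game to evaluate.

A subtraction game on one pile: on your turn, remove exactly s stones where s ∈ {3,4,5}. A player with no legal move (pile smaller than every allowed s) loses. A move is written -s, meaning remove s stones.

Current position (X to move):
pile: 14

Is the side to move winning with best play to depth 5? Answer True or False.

X winning at [14]: True

[14] X move#1: -3:-1/11, -4:+1/10*, -5:+1/9
[10] O move#2: -3:-1/7*, -4:-1/6, -5:-1/5
[7] X move#3: -3:-1/4, -4:-1/3, -5:+1/2*
[2] end (terminal -1, O#4); searched 14 to 5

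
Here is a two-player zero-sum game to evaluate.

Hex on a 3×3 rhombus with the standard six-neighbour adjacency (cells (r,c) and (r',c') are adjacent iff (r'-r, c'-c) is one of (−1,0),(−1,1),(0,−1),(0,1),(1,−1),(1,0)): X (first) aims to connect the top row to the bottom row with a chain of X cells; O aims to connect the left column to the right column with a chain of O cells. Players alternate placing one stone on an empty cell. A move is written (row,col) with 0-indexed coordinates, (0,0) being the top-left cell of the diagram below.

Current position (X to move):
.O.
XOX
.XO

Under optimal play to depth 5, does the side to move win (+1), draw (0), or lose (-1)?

p1 X@[.O./XOX/.XO]: (0,0)[XO./XOX/.XO]+1* (0,2)[.OX/XOX/.XO]+1 (2,0)[.O./XOX/XXO]+1
p2 O@[XO./XOX/.XO]: (0,2)[XOO/XOX/.XO]-1* (2,0)[XO./XOX/OXO]-1
p3 X@[XOO/XOX/.XO]: (2,0)[XOO/XOX/XXO]+1*
p4 O@[XOO/XOX/XXO] terminal -1; root [.O./XOX/.XO] d5

value(.O./XOX/.XO, X) = +1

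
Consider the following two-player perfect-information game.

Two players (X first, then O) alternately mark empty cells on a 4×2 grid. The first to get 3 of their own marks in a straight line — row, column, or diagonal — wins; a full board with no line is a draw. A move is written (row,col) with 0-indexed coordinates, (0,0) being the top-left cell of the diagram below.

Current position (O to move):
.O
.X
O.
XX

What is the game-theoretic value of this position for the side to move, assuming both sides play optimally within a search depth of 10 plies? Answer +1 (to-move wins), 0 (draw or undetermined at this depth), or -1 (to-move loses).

value(.O/.X/O./XX, O) = 0

ply 1, O at .O/.X/O./XX | (0,0)=-1→OO/.X/O./XX; (1,0)=-1→.O/OX/O./XX; (2,1)=+0→.O/.X/OO/XX*
ply 2, X at .O/.X/OO/XX | (0,0)=+0→XO/.X/OO/XX*; (1,0)=+0→.O/XX/OO/XX
ply 3, O at XO/.X/OO/XX | (1,0)=+0→XO/OX/OO/XX*
ply 4: XO/OX/OO/XX is terminal +0 (X); from .O/.X/O./XX depth 10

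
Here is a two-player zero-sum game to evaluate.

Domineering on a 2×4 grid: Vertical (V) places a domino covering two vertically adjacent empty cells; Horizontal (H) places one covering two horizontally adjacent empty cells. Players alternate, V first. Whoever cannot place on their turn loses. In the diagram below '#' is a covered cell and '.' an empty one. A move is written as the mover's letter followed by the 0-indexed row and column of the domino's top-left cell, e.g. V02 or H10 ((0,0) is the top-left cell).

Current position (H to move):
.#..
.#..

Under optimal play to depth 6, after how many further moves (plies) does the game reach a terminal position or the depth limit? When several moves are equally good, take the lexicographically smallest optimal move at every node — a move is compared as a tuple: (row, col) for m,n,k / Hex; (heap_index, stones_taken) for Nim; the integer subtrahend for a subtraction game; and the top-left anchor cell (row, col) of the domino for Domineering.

p1 H@[.#../.#..]: H02[.###/.#..]+1* H12[.#../.###]+1
p2 V@[.###/.#..]: V00[####/##..]-1*
p3 H@[####/##..]: H12[####/####]+1*
p4 V@[####/####] terminal -1; root [.#../.#..] d6

PV length from [.#../.#..]: 3 plies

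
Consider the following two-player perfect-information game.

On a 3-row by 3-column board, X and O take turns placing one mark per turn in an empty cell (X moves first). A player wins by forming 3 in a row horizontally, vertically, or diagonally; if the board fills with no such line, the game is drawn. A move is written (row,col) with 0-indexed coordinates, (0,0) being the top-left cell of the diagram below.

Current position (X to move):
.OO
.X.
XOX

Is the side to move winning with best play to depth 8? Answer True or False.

X winning at [.OO/.X./XOX]: True

[.OO/.X./XOX] X move#1: (0,0):+1/XOO/.X./XOX*, (1,0):-1/.OO/XX./XOX, (1,2):-1/.OO/.XX/XOX
[XOO/.X./XOX] end (terminal -1, O#2); searched .OO/.X./XOX to 8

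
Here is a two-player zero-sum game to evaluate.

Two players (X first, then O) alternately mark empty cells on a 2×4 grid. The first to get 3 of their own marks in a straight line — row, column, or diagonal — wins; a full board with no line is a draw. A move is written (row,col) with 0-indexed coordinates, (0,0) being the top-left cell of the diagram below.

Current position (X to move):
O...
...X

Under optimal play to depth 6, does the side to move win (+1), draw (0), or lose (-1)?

value(O.../...X, X) = 0

[O.../...X] X move#1: (0,1):+0/OX../...X*, (0,2):+0/O.X./...X, (0,3):+0/O..X/...X, (1,0):+0/O.../X..X, (1,1):+0/O.../.X.X, (1,2):+0/O.../..XX
[OX../...X] O move#2: (0,2):+0/OXO./...X*, (0,3):+0/OX.O/...X, (1,0):+0/OX../O..X, (1,1):+0/OX../.O.X, (1,2):+0/OX../..OX
[OXO./...X] X move#3: (0,3):+0/OXOX/...X*, (1,0):+0/OXO./X..X, (1,1):+0/OXO./.X.X, (1,2):+0/OXO./..XX
[OXOX/...X] O move#4: (1,0):+0/OXOX/O..X*, (1,1):+0/OXOX/.O.X, (1,2):+0/OXOX/..OX
[OXOX/O..X] X move#5: (1,1):+0/OXOX/OX.X*, (1,2):+0/OXOX/O.XX
[OXOX/OX.X] O move#6: (1,2):+0/OXOX/OXOX*
[OXOX/OXOX] end (terminal +0, X#7); searched O.../...X to 6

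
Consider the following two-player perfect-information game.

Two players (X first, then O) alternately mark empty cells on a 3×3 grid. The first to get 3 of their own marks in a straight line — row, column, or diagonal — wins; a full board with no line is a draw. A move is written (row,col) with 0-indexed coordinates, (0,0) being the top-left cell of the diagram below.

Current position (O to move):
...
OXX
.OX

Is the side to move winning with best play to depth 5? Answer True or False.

[.../OXX/.OX] O move#1: (0,0):-1/O../OXX/.OX*, (0,1):-1/.O./OXX/.OX, (0,2):-1/..O/OXX/.OX, (2,0):-1/.../OXX/OOX
[O../OXX/.OX] X move#2: (0,1):-1/OX./OXX/.OX, (0,2):+1/O.X/OXX/.OX*, (2,0):+0/O../OXX/XOX
[O.X/OXX/.OX] end (terminal -1, O#3); searched .../OXX/.OX to 5

O winning at [.../OXX/.OX]: False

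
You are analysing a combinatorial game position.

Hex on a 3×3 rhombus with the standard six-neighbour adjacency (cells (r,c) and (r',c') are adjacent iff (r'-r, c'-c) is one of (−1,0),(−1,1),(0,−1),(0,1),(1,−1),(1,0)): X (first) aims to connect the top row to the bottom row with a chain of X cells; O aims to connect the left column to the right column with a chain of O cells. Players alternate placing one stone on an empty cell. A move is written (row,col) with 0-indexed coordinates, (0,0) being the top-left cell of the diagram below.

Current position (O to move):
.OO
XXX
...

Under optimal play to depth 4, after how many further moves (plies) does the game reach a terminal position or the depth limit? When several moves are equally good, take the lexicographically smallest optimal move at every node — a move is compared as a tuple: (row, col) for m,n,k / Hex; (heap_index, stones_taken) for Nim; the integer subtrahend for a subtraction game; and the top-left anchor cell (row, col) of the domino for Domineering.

[.OO/XXX/...] O move#1: (0,0):+1/OOO/XXX/...*, (2,0):-1/.OO/XXX/O.., (2,1):-1/.OO/XXX/.O., (2,2):-1/.OO/XXX/..O
[OOO/XXX/...] end (terminal -1, X#2); searched .OO/XXX/... to 4

PV length from [.OO/XXX/...]: 1 ply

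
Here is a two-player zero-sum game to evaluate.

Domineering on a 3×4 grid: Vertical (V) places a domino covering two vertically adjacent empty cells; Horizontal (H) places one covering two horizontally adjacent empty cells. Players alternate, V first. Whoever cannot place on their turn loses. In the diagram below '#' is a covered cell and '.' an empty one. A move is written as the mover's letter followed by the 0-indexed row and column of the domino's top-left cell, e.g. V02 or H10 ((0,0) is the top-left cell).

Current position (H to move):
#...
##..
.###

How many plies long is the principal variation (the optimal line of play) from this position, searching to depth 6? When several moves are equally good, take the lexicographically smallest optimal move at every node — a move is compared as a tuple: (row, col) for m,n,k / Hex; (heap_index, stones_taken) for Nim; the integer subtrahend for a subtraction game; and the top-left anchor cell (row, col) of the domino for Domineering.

[#.../##../.###] H move#1: H01:-1/###./##../.###, H02:+1/#.##/##../.###*, H12:+1/#.../####/.###
[#.##/##../.###] end (terminal -1, V#2); searched #.../##../.### to 6

PV length from [#.../##../.###]: 1 ply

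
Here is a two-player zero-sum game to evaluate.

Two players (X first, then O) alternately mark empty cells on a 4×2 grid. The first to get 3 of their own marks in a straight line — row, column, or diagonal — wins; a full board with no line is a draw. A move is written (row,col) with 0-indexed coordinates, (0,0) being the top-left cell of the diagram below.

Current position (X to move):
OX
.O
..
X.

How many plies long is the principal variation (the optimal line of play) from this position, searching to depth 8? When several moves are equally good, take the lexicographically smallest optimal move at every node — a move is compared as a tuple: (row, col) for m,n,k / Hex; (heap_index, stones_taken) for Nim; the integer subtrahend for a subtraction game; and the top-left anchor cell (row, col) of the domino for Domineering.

PV length from [OX/.O/../X.]: 4 plies

ply 1, X at OX/.O/../X. | (1,0)=+0→OX/XO/../X.*; (2,0)=+0→OX/.O/X./X.; (2,1)=+0→OX/.O/.X/X.; (3,1)=+0→OX/.O/../XX
ply 2, O at OX/XO/../X. | (2,0)=+0→OX/XO/O./X.*; (2,1)=-1→OX/XO/.O/X.; (3,1)=-1→OX/XO/../XO
ply 3, X at OX/XO/O./X. | (2,1)=+0→OX/XO/OX/X.*; (3,1)=+0→OX/XO/O./XX
ply 4, O at OX/XO/OX/X. | (3,1)=+0→OX/XO/OX/XO*
ply 5: OX/XO/OX/XO is terminal +0 (X); from OX/.O/../X. depth 8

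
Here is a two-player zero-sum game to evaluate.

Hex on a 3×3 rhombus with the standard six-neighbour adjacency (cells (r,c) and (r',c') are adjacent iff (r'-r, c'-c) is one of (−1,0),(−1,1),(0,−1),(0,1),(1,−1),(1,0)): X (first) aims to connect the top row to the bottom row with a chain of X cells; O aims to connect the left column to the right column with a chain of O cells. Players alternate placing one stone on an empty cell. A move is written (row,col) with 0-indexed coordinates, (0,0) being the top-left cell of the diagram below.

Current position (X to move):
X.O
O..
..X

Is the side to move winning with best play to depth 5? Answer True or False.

ply 1, X at X.O/O../..X | (0,1)=-1→XXO/O../..X*; (1,1)=-1→X.O/OX./..X; (1,2)=-1→X.O/O.X/..X; (2,0)=-1→X.O/O../X.X; (2,1)=-1→X.O/O../.XX
ply 2, O at XXO/O../..X | (1,1)=+1→XXO/OO./..X*; (1,2)=-1→XXO/O.O/..X; (2,0)=-1→XXO/O../O.X; (2,1)=-1→XXO/O../.OX
ply 3: XXO/OO./..X is terminal -1 (X); from X.O/O../..X depth 5

X winning at [X.O/O../..X]: False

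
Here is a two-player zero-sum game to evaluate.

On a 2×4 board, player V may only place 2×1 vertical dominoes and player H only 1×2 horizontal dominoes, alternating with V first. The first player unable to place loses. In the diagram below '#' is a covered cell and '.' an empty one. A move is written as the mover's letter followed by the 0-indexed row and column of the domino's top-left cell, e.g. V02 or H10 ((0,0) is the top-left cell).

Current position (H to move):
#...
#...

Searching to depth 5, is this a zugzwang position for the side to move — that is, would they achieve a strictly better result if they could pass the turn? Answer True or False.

[#.../#...] H move#1: H01:+1/###./#...*, H02:+1/#.##/#..., H11:+1/#.../###., H12:+1/#.../#.##
[###./#...] V move#2: V03:-1/####/#..#*
[####/#..#] H move#3: H11:+1/####/####*
[####/####] end (terminal -1, V#4); searched #.../#... to 5
suppose H passes — search the same position with V to move:
pass> [#.../#...] V move#1: V01:-1/##../##.., V02:+1/#.#./#.#.*, V03:-1/#..#/#..#
pass> [#.#./#.#.] end (terminal -1, H#2); searched #.../#... to 5
for H: play +1, pass -1

zugzwang(#.../#..., H) = False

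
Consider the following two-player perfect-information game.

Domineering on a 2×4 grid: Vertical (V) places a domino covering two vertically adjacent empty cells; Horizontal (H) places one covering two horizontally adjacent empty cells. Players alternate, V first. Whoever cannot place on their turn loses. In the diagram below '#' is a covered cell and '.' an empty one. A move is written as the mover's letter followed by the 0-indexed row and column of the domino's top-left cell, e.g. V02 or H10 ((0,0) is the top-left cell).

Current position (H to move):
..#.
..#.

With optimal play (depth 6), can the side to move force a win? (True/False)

ply 1, H at ..#./..#. | H00=+1→###./..#.*; H10=+1→..#./###.
ply 2, V at ###./..#. | V03=-1→####/..##*
ply 3, H at ####/..## | H10=+1→####/####*
ply 4: ####/#### is terminal -1 (V); from ..#./..#. depth 6

H winning at [..#./..#.]: True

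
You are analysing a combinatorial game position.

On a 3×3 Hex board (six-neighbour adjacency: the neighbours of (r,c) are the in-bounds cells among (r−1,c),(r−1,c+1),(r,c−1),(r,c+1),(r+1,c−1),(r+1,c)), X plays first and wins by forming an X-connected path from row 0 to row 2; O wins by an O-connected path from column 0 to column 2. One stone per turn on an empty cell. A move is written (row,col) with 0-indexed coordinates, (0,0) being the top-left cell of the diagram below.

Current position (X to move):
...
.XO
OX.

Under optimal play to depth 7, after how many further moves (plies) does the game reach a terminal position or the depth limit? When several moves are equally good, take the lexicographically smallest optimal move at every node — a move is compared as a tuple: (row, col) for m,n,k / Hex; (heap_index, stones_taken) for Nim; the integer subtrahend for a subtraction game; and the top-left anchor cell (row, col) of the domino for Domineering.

ply 1, X at .../.XO/OX. | (0,0)=+1→X../.XO/OX.*; (0,1)=+1→.X./.XO/OX.; (0,2)=+1→..X/.XO/OX.; (1,0)=+1→.../XXO/OX.; (2,2)=+1→.../.XO/OXX
ply 2, O at X../.XO/OX. | (0,1)=-1→XO./.XO/OX.*; (0,2)=-1→X.O/.XO/OX.; (1,0)=-1→X../OXO/OX.; (2,2)=-1→X../.XO/OXO
ply 3, X at XO./.XO/OX. | (0,2)=+1→XOX/.XO/OX.*; (1,0)=+1→XO./XXO/OX.; (2,2)=+1→XO./.XO/OXX
ply 4: XOX/.XO/OX. is terminal -1 (O); from .../.XO/OX. depth 7

PV length from [.../.XO/OX.]: 3 plies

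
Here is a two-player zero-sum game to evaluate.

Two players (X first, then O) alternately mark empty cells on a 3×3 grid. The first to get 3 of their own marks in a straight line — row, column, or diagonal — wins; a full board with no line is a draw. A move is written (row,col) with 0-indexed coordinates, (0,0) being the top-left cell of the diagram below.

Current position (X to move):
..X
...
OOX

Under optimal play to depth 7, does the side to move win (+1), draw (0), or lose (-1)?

[..X/.../OOX] X move#1: (0,0):+1/X.X/.../OOX*, (0,1):+1/.XX/.../OOX, (1,0):+1/..X/X../OOX, (1,1):+1/..X/.X./OOX, (1,2):+1/..X/..X/OOX
[X.X/.../OOX] O move#2: (0,1):-1/XOX/.../OOX*, (1,0):-1/X.X/O../OOX, (1,1):-1/X.X/.O./OOX, (1,2):-1/X.X/..O/OOX
[XOX/.../OOX] X move#3: (1,0):-1/XOX/X../OOX, (1,1):+1/XOX/.X./OOX*, (1,2):+1/XOX/..X/OOX
[XOX/.X./OOX] end (terminal -1, O#4); searched ..X/.../OOX to 7

value(..X/.../OOX, X) = +1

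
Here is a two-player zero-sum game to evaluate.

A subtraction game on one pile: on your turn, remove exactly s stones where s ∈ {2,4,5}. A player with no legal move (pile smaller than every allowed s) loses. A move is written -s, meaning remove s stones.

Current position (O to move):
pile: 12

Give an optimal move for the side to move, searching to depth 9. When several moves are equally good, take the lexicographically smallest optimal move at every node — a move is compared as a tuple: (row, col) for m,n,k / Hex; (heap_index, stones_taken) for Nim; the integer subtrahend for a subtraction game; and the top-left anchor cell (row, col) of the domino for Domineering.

[12] O move#1: -2:-1/10, -4:+1/8*, -5:+1/7
[8] X move#2: -2:-1/6*, -4:-1/4, -5:-1/3
[6] O move#3: -2:-1/4, -4:-1/2, -5:+1/1*
[1] end (terminal -1, X#4); searched 12 to 9

O's best at [12]: -4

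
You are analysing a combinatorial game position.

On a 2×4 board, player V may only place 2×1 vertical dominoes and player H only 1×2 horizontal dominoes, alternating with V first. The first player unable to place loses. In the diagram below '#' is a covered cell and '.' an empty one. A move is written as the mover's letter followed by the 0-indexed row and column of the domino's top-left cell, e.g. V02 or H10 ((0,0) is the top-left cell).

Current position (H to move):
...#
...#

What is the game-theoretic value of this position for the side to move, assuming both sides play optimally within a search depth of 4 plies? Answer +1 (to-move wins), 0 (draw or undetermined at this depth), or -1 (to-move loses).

value(...#/...#, H) = +1

p1 H@[...#/...#]: H00[##.#/...#]+1* H01[.###/...#]+1 H10[...#/##.#]+1 H11[...#/.###]+1
p2 V@[##.#/...#]: V02[####/..##]-1*
p3 H@[####/..##]: H10[####/####]+1*
p4 V@[####/####] terminal -1; root [...#/...#] d4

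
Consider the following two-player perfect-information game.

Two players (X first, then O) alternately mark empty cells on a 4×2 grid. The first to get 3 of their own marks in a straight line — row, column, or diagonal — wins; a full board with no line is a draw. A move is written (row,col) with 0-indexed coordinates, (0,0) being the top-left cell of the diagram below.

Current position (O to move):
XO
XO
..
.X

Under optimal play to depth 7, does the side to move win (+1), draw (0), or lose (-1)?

ply 1, O at XO/XO/../.X | (2,0)=+0→XO/XO/O./.X; (2,1)=+1→XO/XO/.O/.X*; (3,0)=-1→XO/XO/../OX
ply 2: XO/XO/.O/.X is terminal -1 (X); from XO/XO/../.X depth 7

value(XO/XO/../.X, O) = +1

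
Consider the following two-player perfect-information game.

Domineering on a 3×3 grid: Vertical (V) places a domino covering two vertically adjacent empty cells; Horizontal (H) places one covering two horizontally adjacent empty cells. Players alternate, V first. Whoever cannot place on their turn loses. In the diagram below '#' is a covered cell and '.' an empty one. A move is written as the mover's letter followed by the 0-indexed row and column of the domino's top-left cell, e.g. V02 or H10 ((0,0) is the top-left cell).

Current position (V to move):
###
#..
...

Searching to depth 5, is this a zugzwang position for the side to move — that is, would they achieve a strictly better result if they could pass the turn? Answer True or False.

zugzwang(###/#../..., V) = False

[###/#../...] V move#1: V11:+1/###/##./.#.*, V12:-1/###/#.#/..#
[###/##./.#.] end (terminal -1, H#2); searched ###/#../... to 5
pass branch (H moves first from the same position):
  | [###/#../...] H move#1: H11:+1/###/###/...*, H20:-1/###/#../##., H21:+1/###/#../.##
  | [###/###/...] end (terminal -1, V#2); searched ###/#../... to 5
V moving scores +1; V passing scores -1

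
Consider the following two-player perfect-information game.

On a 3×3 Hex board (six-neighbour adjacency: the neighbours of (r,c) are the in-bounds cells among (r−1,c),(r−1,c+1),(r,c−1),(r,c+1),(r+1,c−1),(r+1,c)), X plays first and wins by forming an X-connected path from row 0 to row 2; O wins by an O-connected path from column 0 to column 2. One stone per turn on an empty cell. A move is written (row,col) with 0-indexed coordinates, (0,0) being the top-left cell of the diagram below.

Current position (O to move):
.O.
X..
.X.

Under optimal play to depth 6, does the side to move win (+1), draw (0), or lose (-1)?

ply 1, O at .O./X../.X. | (0,0)=-1→OO./X../.X.; (0,2)=-1→.OO/X../.X.; (1,1)=+1→.O./XO./.X.*; (1,2)=-1→.O./X.O/.X.; (2,0)=-1→.O./X../OX.; (2,2)=-1→.O./X../.XO
ply 2, X at .O./XO./.X. | (0,0)=-1→XO./XO./.X.*; (0,2)=-1→.OX/XO./.X.; (1,2)=-1→.O./XOX/.X.; (2,0)=-1→.O./XO./XX.; (2,2)=-1→.O./XO./.XX
ply 3, O at XO./XO./.X. | (0,2)=-1→XOO/XO./.X.; (1,2)=-1→XO./XOO/.X.; (2,0)=+1→XO./XO./OX.*; (2,2)=-1→XO./XO./.XO
ply 4, X at XO./XO./OX. | (0,2)=-1→XOX/XO./OX.*; (1,2)=-1→XO./XOX/OX.; (2,2)=-1→XO./XO./OXX
ply 5, O at XOX/XO./OX. | (1,2)=+1→XOX/XOO/OX.*; (2,2)=-1→XOX/XO./OXO
ply 6: XOX/XOO/OX. is terminal -1 (X); from .O./X../.X. depth 6

value(.O./X../.X., O) = +1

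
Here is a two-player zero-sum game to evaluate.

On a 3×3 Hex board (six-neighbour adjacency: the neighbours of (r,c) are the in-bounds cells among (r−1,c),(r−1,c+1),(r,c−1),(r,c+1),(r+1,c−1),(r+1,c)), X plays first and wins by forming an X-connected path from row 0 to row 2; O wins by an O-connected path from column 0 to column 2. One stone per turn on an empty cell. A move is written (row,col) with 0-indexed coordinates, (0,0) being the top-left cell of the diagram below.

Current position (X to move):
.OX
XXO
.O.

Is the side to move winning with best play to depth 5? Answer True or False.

X winning at [.OX/XXO/.O.]: True

[.OX/XXO/.O.] X move#1: (0,0):-1/XOX/XXO/.O., (2,0):+1/.OX/XXO/XO.*, (2,2):-1/.OX/XXO/.OX
[.OX/XXO/XO.] end (terminal -1, O#2); searched .OX/XXO/.O. to 5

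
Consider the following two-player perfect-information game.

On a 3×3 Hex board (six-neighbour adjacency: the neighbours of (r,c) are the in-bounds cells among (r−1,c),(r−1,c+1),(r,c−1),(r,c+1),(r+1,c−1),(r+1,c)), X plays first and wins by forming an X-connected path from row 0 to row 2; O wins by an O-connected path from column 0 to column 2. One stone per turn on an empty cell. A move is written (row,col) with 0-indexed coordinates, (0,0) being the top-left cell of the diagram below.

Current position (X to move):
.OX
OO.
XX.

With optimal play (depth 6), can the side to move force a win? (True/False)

X winning at [.OX/OO./XX.]: True

p1 X@[.OX/OO./XX.]: (0,0)[XOX/OO./XX.]-1 (1,2)[.OX/OOX/XX.]+1* (2,2)[.OX/OO./XXX]-1
p2 O@[.OX/OOX/XX.] terminal -1; root [.OX/OO./XX.] d6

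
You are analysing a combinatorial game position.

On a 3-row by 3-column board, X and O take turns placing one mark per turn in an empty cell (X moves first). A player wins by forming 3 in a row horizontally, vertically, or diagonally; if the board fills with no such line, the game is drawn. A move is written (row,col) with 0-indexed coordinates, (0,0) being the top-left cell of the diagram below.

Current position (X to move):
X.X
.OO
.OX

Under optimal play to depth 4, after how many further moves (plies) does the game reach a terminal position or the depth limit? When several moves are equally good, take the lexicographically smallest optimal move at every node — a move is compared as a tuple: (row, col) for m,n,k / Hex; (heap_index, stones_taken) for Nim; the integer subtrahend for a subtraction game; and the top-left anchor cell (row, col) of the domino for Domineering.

PV length from [X.X/.OO/.OX]: 1 ply

p1 X@[X.X/.OO/.OX]: (0,1)[XXX/.OO/.OX]+1* (1,0)[X.X/XOO/.OX]-1 (2,0)[X.X/.OO/XOX]-1
p2 O@[XXX/.OO/.OX] terminal -1; root [X.X/.OO/.OX] d4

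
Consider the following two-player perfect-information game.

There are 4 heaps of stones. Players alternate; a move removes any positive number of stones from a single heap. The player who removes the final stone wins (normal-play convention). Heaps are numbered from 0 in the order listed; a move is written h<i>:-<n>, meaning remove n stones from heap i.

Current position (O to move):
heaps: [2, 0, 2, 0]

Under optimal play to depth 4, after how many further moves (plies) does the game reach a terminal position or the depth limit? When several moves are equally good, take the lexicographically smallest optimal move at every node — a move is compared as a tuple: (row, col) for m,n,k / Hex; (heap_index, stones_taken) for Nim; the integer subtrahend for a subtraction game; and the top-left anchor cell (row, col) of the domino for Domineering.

p1 O@[(2,0,2,0)]: h0:-1[(1,0,2,0)]-1* h0:-2[(0,0,2,0)]-1 h2:-1[(2,0,1,0)]-1 h2:-2[(2,0,0,0)]-1
p2 X@[(1,0,2,0)]: h0:-1[(0,0,2,0)]-1 h2:-1[(1,0,1,0)]+1* h2:-2[(1,0,0,0)]-1
p3 O@[(1,0,1,0)]: h0:-1[(0,0,1,0)]-1* h2:-1[(1,0,0,0)]-1
p4 X@[(0,0,1,0)]: h2:-1[(0,0,0,0)]+1*
p5 O@[(0,0,0,0)] terminal -1; root [(2,0,2,0)] d4

PV length from [(2,0,2,0)]: 4 plies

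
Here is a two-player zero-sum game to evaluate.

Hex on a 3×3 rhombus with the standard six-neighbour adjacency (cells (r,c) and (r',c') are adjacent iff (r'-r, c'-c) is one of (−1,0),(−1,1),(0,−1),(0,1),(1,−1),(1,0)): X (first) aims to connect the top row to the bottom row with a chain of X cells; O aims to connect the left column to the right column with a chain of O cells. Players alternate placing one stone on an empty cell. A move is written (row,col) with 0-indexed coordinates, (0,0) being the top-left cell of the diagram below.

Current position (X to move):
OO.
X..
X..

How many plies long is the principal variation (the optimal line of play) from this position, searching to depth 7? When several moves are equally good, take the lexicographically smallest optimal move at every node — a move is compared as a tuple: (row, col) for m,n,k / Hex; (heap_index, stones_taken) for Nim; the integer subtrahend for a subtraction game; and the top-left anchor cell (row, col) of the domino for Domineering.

p1 X@[OO./X../X..]: (0,2)[OOX/X../X..]+1* (1,1)[OO./XX./X..]-1 (1,2)[OO./X.X/X..]-1 (2,1)[OO./X../XX.]-1 (2,2)[OO./X../X.X]-1
p2 O@[OOX/X../X..]: (1,1)[OOX/XO./X..]-1* (1,2)[OOX/X.O/X..]-1 (2,1)[OOX/X../XO.]-1 (2,2)[OOX/X../X.O]-1
p3 X@[OOX/XO./X..]: (1,2)[OOX/XOX/X..]+1* (2,1)[OOX/XO./XX.]-1 (2,2)[OOX/XO./X.X]-1
p4 O@[OOX/XOX/X..]: (2,1)[OOX/XOX/XO.]-1* (2,2)[OOX/XOX/X.O]-1
p5 X@[OOX/XOX/XO.]: (2,2)[OOX/XOX/XOX]+1*
p6 O@[OOX/XOX/XOX] terminal -1; root [OO./X../X..] d7

PV length from [OO./X../X..]: 5 plies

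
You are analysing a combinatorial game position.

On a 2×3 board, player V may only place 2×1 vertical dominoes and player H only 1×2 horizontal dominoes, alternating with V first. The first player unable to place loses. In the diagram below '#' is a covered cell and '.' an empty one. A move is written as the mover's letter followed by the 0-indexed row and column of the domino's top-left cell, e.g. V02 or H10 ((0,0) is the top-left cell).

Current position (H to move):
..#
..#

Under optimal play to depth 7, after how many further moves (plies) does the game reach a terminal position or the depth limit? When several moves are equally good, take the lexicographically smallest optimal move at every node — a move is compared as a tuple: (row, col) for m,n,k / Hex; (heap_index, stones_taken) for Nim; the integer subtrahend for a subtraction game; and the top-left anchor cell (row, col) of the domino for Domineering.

PV length from [..#/..#]: 1 ply

ply 1, H at ..#/..# | H00=+1→###/..#*; H10=+1→..#/###
ply 2: ###/..# is terminal -1 (V); from ..#/..# depth 7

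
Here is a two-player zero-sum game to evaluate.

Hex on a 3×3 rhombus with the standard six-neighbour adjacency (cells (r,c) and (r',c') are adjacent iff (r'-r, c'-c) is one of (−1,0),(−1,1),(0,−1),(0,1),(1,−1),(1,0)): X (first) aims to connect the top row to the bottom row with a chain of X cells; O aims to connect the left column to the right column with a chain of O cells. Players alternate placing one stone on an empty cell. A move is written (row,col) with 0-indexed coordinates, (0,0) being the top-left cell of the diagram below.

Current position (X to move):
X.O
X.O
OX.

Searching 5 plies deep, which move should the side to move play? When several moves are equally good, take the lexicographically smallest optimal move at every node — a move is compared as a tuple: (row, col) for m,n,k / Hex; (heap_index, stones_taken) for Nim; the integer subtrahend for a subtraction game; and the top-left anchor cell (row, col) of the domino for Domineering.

X's best at [X.O/X.O/OX.]: (1,1)

[X.O/X.O/OX.] X move#1: (0,1):-1/XXO/X.O/OX., (1,1):+1/X.O/XXO/OX.*, (2,2):-1/X.O/X.O/OXX
[X.O/XXO/OX.] end (terminal -1, O#2); searched X.O/X.O/OX. to 5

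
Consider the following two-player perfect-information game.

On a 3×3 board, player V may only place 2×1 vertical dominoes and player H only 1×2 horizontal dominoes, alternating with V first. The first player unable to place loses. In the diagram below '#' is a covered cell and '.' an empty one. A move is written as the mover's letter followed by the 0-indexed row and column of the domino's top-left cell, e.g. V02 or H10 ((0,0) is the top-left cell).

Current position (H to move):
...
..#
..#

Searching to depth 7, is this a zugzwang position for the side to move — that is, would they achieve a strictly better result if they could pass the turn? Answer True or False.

[.../..#/..#] H move#1: H00:-1/##./..#/..#, H01:-1/.##/..#/..#, H10:+1/.../###/..#*, H20:-1/.../..#/###
[.../###/..#] end (terminal -1, V#2); searched .../..#/..# to 7
pass branch (V moves first from the same position):
  | [.../..#/..#] V move#1: V00:+1/#../#.#/..#*, V01:+1/.#./.##/..#, V10:+1/.../#.#/#.#, V11:+1/.../.##/.##
  | [#../#.#/..#] H move#2: H01:-1/###/#.#/..#*, H20:-1/#../#.#/###
  | [###/#.#/..#] V move#3: V11:+1/###/###/.##*
  | [###/###/.##] end (terminal -1, H#4); searched .../..#/..# to 7
H moving scores +1; H passing scores -1

zugzwang(.../..#/..#, H) = False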